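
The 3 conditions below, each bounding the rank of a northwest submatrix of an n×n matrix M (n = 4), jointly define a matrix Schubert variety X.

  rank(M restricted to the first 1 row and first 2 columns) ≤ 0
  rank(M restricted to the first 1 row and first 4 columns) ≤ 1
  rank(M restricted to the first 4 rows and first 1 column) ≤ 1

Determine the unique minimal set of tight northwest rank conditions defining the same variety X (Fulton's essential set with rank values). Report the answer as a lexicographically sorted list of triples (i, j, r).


Rank table r_w(4×4) implied by the 3 constraints:

  0 0 1 1
  1 1 2 2
  1 2 3 3
  1 2 3 4

so w = (3, 1, 2, 4).

Fulton essential set (1 of the 2 Rothe cells):

[(1, 2, 0)]


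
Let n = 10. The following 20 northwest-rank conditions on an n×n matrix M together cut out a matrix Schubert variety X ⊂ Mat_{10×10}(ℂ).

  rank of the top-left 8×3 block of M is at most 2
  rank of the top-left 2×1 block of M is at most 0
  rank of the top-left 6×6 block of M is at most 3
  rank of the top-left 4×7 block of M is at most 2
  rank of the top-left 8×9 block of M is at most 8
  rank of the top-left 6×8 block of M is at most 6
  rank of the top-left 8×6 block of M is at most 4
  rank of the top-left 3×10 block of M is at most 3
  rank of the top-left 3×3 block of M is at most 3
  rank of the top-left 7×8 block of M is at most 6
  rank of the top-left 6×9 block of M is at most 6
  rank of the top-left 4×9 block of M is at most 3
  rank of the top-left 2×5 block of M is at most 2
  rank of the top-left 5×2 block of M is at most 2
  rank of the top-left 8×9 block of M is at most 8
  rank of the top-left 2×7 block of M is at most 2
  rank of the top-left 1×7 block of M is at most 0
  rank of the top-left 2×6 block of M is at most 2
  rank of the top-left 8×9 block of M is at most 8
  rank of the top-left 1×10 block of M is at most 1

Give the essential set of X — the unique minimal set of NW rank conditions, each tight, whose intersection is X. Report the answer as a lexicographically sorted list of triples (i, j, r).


Reconstructing r_w from the 20 given conditions:

  row 1: 0, 0, 0, 0, 0, 0, 0, 1, 1, 1
  row 2: 0, 1, 1, 1, 1, 1, 1, 2, 2, 2
  row 3: 1, 2, 2, 2, 2, 2, 2, 3, 3, 3
  row 4: 1, 2, 2, 2, 2, 2, 2, 3, 3, 4
  row 5: 1, 2, 2, 3, 3, 3, 3, 4, 4, 5
  row 6: 1, 2, 2, 3, 3, 3, 4, 5, 5, 6
  row 7: 1, 2, 2, 3, 4, 4, 5, 6, 6, 7
  row 8: 1, 2, 2, 3, 4, 4, 5, 6, 7, 8
  row 9: 1, 2, 3, 4, 5, 5, 6, 7, 8, 9
  row 10: 1, 2, 3, 4, 5, 6, 7, 8, 9, 10

so w = (8, 2, 1, 10, 4, 7, 5, 9, 3, 6).

Rothe diagram D(w) (21 cells), 7 SE-corners (essential conditions):

[(1, 7, 0), (2, 1, 0), (4, 7, 2), (4, 9, 3), (6, 6, 3), (8, 3, 2), (8, 6, 4)]


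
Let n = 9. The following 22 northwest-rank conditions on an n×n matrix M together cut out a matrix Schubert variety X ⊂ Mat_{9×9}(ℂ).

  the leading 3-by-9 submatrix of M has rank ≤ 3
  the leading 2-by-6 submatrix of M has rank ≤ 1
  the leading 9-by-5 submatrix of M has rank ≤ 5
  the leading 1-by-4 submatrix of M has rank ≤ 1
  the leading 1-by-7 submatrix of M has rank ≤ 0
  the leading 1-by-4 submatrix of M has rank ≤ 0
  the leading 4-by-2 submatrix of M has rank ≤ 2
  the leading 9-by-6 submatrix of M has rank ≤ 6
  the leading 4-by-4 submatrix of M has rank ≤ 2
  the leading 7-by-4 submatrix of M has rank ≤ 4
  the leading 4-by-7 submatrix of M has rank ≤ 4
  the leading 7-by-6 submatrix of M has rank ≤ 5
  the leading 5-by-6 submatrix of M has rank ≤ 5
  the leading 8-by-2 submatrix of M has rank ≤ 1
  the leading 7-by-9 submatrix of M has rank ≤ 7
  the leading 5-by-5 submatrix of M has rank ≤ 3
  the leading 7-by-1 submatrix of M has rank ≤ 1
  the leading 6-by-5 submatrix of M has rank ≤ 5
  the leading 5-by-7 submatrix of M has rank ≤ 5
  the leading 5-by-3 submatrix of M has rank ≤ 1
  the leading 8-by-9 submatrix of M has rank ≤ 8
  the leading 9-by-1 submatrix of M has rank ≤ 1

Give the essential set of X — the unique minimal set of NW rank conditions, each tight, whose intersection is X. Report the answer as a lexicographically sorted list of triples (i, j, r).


Computing R[i][j] = min implied NW-rank bound (n=9, 22 conditions):

  R[1]: 0 | 0 | 0 | 0 | 0 | 0 | 0 | 1 | 1
  R[2]: 1 | 1 | 1 | 1 | 1 | 1 | 1 | 2 | 2
  R[3]: 1 | 1 | 1 | 2 | 2 | 2 | 2 | 3 | 3
  R[4]: 1 | 1 | 1 | 2 | 3 | 3 | 3 | 4 | 4
  R[5]: 1 | 1 | 1 | 2 | 3 | 4 | 4 | 5 | 5
  R[6]: 1 | 1 | 2 | 3 | 4 | 5 | 5 | 6 | 6
  R[7]: 1 | 1 | 2 | 3 | 4 | 5 | 6 | 7 | 7
  R[8]: 1 | 1 | 2 | 3 | 4 | 5 | 6 | 7 | 8
  R[9]: 1 | 2 | 3 | 4 | 5 | 6 | 7 | 8 | 9

giving w = (8, 1, 4, 5, 6, 3, 7, 9, 2) via Δ²R.

|D(w)|=16, |Ess(w)|=3:

[(1, 7, 0), (5, 3, 1), (8, 2, 1)]


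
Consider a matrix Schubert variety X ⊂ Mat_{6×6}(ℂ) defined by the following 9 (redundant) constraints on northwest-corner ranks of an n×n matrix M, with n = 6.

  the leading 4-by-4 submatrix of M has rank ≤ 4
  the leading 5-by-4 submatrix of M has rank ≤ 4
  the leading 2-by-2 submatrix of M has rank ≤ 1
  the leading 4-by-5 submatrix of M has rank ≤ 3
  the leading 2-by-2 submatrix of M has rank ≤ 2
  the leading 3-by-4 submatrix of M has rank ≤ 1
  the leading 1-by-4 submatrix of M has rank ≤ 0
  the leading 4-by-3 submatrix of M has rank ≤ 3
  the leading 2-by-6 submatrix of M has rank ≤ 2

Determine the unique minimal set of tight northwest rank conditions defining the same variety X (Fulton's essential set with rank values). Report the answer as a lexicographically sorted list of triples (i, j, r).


The tightest implied rank at each (i,j), from the 9 conditions:

  0 | 0 | 0 | 0 | 1 | 1
  1 | 1 | 1 | 1 | 2 | 2
  1 | 1 | 1 | 1 | 2 | 3
  1 | 2 | 2 | 2 | 3 | 4
  1 | 2 | 3 | 3 | 4 | 5
  1 | 2 | 3 | 4 | 5 | 6

the unique w with this rank table is (5, 1, 6, 2, 3, 4).

Fulton essential set (2 of the 7 Rothe cells):

[(1, 4, 0), (3, 4, 1)]


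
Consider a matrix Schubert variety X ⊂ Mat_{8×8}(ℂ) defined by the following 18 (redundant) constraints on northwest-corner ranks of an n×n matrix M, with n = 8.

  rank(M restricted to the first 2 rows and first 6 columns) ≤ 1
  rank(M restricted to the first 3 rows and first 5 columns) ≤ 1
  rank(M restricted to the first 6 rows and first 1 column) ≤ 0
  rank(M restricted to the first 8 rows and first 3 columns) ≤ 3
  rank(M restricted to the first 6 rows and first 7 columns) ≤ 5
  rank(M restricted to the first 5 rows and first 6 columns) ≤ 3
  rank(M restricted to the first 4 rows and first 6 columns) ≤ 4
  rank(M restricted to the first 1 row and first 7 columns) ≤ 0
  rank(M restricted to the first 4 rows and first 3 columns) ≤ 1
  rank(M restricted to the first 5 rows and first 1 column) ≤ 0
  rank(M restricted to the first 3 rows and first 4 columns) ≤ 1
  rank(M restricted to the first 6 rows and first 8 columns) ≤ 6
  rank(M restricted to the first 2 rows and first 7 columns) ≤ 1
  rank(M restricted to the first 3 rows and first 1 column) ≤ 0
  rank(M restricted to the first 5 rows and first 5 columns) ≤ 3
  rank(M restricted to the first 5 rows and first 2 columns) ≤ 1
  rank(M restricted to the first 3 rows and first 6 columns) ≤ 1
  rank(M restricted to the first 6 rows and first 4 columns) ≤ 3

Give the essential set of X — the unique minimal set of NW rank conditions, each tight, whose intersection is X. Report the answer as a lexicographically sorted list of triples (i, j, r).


Propagating the 18 rank bounds to every northwest block:

  0  0  0  0  0  0  0  1
  0  1  1  1  1  1  1  2
  0  1  1  1  1  1  2  3
  0  1  1  2  2  2  3  4
  0  1  2  3  3  3  4  5
  0  1  2  3  4  4  5  6
  1  2  3  4  5  5  6  7
  1  2  3  4  5  6  7  8

hence w(1..8) = (8, 2, 7, 4, 3, 5, 1, 6).

|D(w)|=17, |Ess(w)|=4:

[(1, 7, 0), (3, 6, 1), (4, 3, 1), (6, 1, 0)]


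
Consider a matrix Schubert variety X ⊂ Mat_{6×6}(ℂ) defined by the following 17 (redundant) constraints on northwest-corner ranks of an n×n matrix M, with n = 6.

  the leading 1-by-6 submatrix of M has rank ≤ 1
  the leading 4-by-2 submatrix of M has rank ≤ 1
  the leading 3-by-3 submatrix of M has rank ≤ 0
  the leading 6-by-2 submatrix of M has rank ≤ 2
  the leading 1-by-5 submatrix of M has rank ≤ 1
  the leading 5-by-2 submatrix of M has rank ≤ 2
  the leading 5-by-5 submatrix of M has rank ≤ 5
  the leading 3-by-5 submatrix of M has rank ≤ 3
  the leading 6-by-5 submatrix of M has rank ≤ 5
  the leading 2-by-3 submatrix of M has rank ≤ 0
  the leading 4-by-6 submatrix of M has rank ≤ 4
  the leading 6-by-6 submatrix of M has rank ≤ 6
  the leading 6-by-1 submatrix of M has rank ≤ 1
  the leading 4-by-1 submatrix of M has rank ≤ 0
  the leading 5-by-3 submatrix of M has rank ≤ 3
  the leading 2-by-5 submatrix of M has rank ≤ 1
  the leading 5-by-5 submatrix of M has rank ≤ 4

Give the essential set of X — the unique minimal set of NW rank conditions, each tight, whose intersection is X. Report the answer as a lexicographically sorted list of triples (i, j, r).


Recovering R(i,j) via the rank-extension bound from the 17 conditions:

  row 1: 0 0 0 1 1 1
  row 2: 0 0 0 1 1 2
  row 3: 0 0 0 1 2 3
  row 4: 0 1 1 2 3 4
  row 5: 1 2 2 3 4 5
  row 6: 1 2 3 4 5 6

second differences of R give the permutation w = (4, 6, 5, 2, 1, 3).

D(w) has 11 cells with 3 SE-corners; essential set:

[(2, 5, 1), (3, 3, 0), (4, 1, 0)]


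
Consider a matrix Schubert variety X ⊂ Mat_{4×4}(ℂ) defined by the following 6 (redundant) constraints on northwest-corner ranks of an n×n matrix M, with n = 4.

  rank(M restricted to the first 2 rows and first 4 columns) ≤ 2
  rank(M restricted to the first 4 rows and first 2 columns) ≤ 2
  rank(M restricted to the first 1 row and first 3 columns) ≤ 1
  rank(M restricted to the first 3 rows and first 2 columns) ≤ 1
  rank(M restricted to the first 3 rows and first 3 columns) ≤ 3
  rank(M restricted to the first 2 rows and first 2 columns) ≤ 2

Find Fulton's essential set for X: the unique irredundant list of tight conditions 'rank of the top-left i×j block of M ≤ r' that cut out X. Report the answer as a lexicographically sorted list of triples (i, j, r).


The tightest implied rank at each (i,j), from the 6 conditions:

  row 1: 1  1  1  1
  row 2: 1  1  2  2
  row 3: 1  1  2  3
  row 4: 1  2  3  4

the unique w with this rank table is (1, 3, 4, 2).

Fulton essential set (1 of the 2 Rothe cells):

[(3, 2, 1)]


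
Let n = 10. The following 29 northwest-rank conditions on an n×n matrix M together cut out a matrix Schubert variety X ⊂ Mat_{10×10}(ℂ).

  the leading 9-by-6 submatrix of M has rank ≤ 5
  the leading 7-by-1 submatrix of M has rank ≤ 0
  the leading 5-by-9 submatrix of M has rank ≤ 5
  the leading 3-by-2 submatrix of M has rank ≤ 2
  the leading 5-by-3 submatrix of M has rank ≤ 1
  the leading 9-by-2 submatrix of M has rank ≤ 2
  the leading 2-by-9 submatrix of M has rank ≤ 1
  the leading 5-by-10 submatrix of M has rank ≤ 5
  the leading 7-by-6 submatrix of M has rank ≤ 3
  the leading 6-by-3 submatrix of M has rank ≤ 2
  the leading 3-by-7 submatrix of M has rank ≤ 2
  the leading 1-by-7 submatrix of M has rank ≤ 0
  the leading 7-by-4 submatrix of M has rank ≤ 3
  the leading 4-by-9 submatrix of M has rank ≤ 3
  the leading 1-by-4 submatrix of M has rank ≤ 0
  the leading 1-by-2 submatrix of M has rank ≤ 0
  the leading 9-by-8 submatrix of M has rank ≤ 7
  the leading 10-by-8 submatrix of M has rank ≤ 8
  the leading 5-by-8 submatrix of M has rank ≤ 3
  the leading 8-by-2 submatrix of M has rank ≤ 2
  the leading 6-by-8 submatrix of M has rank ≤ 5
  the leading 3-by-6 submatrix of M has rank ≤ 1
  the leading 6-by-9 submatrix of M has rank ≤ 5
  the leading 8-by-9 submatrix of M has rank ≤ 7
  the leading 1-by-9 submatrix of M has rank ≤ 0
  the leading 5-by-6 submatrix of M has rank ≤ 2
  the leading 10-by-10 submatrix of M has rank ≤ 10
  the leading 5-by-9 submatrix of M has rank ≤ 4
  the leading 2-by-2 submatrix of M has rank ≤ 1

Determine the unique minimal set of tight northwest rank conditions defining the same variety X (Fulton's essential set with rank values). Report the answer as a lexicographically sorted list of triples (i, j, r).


Recovering R(i,j) via the rank-extension bound from the 29 conditions:

  0  0  0  0  0  0  0  0  0  1
  0  1  1  1  1  1  1  1  1  2
  0  1  1  1  1  1  2  2  2  3
  0  1  1  2  2  2  3  3  3  4
  0  1  1  2  2  2  3  3  4  5
  0  1  2  3  3  3  4  4  5  6
  0  1  2  3  3  3  4  5  6  7
  1  2  3  4  4  4  5  6  7  8
  1  2  3  4  5  5  6  7  8  9
  1  2  3  4  5  6  7  8  9  10

hence w(1..10) = (10, 2, 7, 4, 9, 3, 8, 1, 5, 6).

7 SE-corners of the 26-cell Rothe diagram give Ess(w):

[(1, 9, 0), (3, 6, 1), (5, 3, 1), (5, 6, 2), (5, 8, 3), (7, 1, 0), (7, 6, 3)]


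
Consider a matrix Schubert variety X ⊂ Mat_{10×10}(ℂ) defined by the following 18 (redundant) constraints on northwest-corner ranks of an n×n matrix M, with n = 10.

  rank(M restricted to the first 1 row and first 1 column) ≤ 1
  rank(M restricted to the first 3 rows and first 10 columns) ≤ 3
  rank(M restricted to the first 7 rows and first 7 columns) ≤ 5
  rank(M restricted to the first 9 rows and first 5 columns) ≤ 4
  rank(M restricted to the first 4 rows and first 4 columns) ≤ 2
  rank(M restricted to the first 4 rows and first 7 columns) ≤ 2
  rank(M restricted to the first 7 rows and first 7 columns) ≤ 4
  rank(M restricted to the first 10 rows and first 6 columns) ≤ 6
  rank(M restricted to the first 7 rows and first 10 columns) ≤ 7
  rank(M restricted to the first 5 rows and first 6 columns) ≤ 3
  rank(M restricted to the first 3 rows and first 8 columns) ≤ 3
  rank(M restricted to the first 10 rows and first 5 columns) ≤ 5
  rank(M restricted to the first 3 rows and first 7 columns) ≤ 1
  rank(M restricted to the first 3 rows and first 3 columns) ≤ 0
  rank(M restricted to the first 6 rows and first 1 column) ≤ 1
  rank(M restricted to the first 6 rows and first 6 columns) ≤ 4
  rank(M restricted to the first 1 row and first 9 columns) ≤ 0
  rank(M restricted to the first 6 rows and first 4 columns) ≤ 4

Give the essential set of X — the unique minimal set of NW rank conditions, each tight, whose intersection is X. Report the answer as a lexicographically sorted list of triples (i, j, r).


Propagating the 18 rank bounds to every northwest block:

  R[1]: 0, 0, 0, 0, 0, 0, 0, 0, 0, 1
  R[2]: 0, 0, 0, 1, 1, 1, 1, 1, 1, 2
  R[3]: 0, 0, 0, 1, 1, 1, 1, 2, 2, 3
  R[4]: 1, 1, 1, 2, 2, 2, 2, 3, 3, 4
  R[5]: 1, 2, 2, 3, 3, 3, 3, 4, 4, 5
  R[6]: 1, 2, 3, 4, 4, 4, 4, 5, 5, 6
  R[7]: 1, 2, 3, 4, 4, 4, 4, 5, 6, 7
  R[8]: 1, 2, 3, 4, 4, 5, 5, 6, 7, 8
  R[9]: 1, 2, 3, 4, 4, 5, 6, 7, 8, 9
  R[10]: 1, 2, 3, 4, 5, 6, 7, 8, 9, 10

giving w = (10, 4, 8, 1, 2, 3, 9, 6, 7, 5) via Δ²R.

5 SE-corners of the 23-cell Rothe diagram give Ess(w):

[(1, 9, 0), (3, 3, 0), (3, 7, 1), (7, 7, 4), (9, 5, 4)]


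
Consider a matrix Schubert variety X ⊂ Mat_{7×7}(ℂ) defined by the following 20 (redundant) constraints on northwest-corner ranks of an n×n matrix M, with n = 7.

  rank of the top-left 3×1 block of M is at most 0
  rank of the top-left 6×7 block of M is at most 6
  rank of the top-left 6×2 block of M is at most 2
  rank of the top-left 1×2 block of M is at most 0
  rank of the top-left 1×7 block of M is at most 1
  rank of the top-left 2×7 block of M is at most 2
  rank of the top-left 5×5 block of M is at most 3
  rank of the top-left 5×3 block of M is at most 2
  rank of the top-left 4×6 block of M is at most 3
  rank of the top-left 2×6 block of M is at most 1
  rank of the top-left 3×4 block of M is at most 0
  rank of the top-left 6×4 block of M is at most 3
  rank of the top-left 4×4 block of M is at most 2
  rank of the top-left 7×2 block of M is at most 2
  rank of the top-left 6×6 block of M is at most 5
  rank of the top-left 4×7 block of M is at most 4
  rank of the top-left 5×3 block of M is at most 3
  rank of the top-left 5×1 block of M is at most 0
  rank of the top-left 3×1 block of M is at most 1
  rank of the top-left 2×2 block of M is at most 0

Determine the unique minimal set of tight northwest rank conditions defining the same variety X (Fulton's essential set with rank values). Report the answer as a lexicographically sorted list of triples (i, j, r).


The tightest implied rank at each (i,j), from the 20 conditions:

  i=1: 0  0  0  0  1  1  1
  i=2: 0  0  0  0  1  1  2
  i=3: 0  0  0  0  1  2  3
  i=4: 0  1  1  1  2  3  4
  i=5: 0  1  2  2  3  4  5
  i=6: 1  2  3  3  4  5  6
  i=7: 1  2  3  4  5  6  7

so w = (5, 7, 6, 2, 3, 1, 4).

Rothe diagram D(w) (15 cells), 3 SE-corners (essential conditions):

[(2, 6, 1), (3, 4, 0), (5, 1, 0)]


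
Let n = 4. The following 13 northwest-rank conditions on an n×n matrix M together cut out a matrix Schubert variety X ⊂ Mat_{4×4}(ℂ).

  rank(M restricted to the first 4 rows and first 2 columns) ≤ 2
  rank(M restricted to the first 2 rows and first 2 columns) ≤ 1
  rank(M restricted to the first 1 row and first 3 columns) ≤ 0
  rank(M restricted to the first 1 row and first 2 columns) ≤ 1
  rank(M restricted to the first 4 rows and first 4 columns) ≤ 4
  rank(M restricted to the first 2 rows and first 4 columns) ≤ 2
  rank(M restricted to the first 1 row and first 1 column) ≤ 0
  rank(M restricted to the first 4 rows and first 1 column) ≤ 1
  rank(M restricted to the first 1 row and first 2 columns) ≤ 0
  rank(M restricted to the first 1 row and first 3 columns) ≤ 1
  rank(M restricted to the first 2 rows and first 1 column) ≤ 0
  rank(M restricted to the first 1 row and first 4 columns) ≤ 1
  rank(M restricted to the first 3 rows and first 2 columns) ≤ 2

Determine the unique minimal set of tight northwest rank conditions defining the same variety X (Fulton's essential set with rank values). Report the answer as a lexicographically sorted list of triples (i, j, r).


Reconstructing r_w from the 13 given conditions:

  row 1: 0 | 0 | 0 | 1
  row 2: 0 | 1 | 1 | 2
  row 3: 1 | 2 | 2 | 3
  row 4: 1 | 2 | 3 | 4

giving w = (4, 2, 1, 3) via Δ²R.

ℓ(w)=4; the 2 essential cells (i,j,r):

[(1, 3, 0), (2, 1, 0)]


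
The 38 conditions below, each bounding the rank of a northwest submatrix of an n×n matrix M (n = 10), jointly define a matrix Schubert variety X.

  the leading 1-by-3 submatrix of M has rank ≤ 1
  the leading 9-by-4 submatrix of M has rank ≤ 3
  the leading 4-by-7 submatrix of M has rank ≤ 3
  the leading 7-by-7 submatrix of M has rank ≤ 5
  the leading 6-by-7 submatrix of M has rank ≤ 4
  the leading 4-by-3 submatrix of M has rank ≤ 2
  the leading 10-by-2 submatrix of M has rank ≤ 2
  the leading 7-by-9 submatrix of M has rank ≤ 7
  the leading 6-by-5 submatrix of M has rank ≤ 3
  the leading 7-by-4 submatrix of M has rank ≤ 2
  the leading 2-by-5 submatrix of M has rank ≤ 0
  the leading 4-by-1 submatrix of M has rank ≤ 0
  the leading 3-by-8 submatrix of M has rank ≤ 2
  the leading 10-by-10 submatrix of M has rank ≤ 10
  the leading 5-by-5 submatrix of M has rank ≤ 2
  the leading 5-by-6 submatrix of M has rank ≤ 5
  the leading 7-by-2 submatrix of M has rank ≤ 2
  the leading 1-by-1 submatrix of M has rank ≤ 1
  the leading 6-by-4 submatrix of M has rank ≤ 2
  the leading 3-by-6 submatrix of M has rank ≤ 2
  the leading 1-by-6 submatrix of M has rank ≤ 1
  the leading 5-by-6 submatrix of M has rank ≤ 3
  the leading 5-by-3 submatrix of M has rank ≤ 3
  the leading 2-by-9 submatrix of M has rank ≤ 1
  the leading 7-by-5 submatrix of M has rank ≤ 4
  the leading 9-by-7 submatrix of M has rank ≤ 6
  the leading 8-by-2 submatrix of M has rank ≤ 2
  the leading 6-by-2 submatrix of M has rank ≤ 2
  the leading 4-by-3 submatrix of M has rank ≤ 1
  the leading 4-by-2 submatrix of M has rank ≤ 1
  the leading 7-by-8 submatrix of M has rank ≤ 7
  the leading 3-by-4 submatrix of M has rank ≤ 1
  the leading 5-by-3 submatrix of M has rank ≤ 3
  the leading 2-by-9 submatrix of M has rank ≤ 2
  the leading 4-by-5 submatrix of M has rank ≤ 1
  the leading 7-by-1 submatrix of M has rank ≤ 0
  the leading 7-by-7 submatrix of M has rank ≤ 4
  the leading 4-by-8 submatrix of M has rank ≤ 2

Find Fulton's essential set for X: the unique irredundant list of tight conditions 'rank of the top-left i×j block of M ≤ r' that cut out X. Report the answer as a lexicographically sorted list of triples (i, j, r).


Recovering R(i,j) via the rank-extension bound from the 38 conditions:

  0 0 0 0 0 1 1 1 1 1
  0 0 0 0 0 1 1 1 1 2
  0 1 1 1 1 2 2 2 2 3
  0 1 1 1 1 2 2 2 3 4
  0 1 2 2 2 3 3 3 4 5
  0 1 2 2 3 4 4 4 5 6
  0 1 2 2 3 4 4 5 6 7
  1 2 3 3 4 5 5 6 7 8
  1 2 3 3 4 5 6 7 8 9
  1 2 3 4 5 6 7 8 9 10

reading off 1-entries of Δ²R: w = (6, 10, 2, 9, 3, 5, 8, 1, 7, 4).

8 SE-corners of the 27-cell Rothe diagram give Ess(w):

[(2, 5, 0), (2, 9, 1), (4, 5, 1), (4, 8, 2), (7, 1, 0), (7, 4, 2), (7, 7, 4), (9, 4, 3)]


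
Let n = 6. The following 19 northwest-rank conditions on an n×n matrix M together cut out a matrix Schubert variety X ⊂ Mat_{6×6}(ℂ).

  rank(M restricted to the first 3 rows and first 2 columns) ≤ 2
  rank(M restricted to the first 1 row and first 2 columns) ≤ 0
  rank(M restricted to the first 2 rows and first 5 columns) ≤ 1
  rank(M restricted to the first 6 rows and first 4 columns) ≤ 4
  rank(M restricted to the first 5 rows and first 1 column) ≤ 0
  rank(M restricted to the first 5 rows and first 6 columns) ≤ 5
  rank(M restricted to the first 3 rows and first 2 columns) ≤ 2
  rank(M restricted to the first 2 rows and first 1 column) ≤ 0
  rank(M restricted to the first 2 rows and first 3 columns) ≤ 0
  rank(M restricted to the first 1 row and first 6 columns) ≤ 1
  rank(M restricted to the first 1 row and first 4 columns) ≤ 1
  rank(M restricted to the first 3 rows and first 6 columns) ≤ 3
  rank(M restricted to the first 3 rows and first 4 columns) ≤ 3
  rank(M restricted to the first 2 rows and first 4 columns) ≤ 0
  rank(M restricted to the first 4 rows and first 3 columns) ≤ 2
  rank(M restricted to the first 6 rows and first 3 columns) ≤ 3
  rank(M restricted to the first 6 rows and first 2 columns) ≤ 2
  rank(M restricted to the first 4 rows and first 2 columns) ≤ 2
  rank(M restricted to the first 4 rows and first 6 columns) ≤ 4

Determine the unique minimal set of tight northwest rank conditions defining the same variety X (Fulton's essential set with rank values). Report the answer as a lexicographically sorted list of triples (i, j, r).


Propagating the 19 rank bounds to every northwest block:

  R[1]: 0  0  0  0  1  1
  R[2]: 0  0  0  0  1  2
  R[3]: 0  1  1  1  2  3
  R[4]: 0  1  2  2  3  4
  R[5]: 0  1  2  3  4  5
  R[6]: 1  2  3  4  5  6

hence w(1..6) = (5, 6, 2, 3, 4, 1).

2 SE-corners of the 11-cell Rothe diagram give Ess(w):

[(2, 4, 0), (5, 1, 0)]


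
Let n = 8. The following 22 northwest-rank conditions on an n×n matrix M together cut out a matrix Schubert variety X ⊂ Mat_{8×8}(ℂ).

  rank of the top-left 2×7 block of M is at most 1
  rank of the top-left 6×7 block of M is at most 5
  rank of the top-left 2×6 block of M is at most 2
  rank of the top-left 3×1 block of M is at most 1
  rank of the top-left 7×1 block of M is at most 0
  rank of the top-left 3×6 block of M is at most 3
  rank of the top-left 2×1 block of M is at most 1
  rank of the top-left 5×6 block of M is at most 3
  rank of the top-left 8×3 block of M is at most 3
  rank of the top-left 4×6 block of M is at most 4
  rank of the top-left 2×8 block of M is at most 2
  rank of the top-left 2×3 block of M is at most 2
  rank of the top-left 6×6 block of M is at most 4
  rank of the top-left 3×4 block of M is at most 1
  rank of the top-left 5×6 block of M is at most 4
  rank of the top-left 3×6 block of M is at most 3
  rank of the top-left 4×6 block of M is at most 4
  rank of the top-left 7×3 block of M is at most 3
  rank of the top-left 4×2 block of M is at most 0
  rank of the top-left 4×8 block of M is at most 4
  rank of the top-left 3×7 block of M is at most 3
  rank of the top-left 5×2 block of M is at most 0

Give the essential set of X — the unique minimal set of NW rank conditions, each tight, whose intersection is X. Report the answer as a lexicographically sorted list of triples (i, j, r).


Computing R[i][j] = min implied NW-rank bound (n=8, 22 conditions):

  i=1: 0  0  1  1  1  1  1  1
  i=2: 0  0  1  1  1  1  1  2
  i=3: 0  0  1  1  2  2  2  3
  i=4: 0  0  1  2  3  3  3  4
  i=5: 0  0  1  2  3  3  4  5
  i=6: 0  1  2  3  4  4  5  6
  i=7: 0  1  2  3  4  5  6  7
  i=8: 1  2  3  4  5  6  7  8

hence w(1..8) = (3, 8, 5, 4, 7, 2, 6, 1).

ℓ(w)=18; the 5 essential cells (i,j,r):

[(2, 7, 1), (3, 4, 1), (5, 2, 0), (5, 6, 3), (7, 1, 0)]


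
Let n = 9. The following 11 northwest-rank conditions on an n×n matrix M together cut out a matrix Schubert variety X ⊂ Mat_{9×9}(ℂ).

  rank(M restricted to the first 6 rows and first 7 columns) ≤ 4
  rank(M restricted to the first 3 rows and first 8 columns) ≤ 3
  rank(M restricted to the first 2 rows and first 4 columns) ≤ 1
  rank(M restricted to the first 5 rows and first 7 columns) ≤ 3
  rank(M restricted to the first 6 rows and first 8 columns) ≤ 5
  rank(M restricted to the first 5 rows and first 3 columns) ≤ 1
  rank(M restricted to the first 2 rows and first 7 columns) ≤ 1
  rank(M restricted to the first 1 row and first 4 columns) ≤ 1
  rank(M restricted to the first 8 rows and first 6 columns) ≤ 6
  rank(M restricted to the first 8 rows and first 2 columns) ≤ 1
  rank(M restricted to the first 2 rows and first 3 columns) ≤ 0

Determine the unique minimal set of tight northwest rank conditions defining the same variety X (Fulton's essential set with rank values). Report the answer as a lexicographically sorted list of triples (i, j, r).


Rank table r_w(9×9) implied by the 11 constraints:

  i=1: 0 0 0 1 1 1 1 1 1
  i=2: 0 0 0 1 1 1 1 2 2
  i=3: 1 1 1 2 2 2 2 3 3
  i=4: 1 1 1 2 3 3 3 4 4
  i=5: 1 1 1 2 3 3 3 4 5
  i=6: 1 1 2 3 4 4 4 5 6
  i=7: 1 1 2 3 4 5 5 6 7
  i=8: 1 1 2 3 4 5 6 7 8
  i=9: 1 2 3 4 5 6 7 8 9

the unique w with this rank table is (4, 8, 1, 5, 9, 3, 6, 7, 2).

Rothe diagram D(w) (18 cells), 5 SE-corners (essential conditions):

[(2, 3, 0), (2, 7, 1), (5, 3, 1), (5, 7, 3), (8, 2, 1)]


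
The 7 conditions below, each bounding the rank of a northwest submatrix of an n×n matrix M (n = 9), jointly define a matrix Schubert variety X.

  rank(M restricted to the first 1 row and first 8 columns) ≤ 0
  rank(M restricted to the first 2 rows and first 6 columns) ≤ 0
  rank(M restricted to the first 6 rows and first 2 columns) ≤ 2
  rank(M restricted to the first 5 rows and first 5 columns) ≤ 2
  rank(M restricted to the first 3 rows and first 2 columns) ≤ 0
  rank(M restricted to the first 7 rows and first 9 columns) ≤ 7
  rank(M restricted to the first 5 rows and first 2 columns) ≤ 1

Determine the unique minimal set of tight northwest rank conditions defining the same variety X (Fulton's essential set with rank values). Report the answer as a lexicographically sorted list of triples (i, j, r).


The tightest implied rank at each (i,j), from the 7 conditions:

  row 1: 0  0  0  0  0  0  0  0  1
  row 2: 0  0  0  0  0  0  1  1  2
  row 3: 0  0  1  1  1  1  2  2  3
  row 4: 1  1  2  2  2  2  3  3  4
  row 5: 1  1  2  2  2  3  4  4  5
  row 6: 1  2  3  3  3  4  5  5  6
  row 7: 1  2  3  4  4  5  6  6  7
  row 8: 1  2  3  4  5  6  7  7  8
  row 9: 1  2  3  4  5  6  7  8  9

second differences of R give the permutation w = (9, 7, 3, 1, 6, 2, 4, 5, 8).

ℓ(w)=19; the 5 essential cells (i,j,r):

[(1, 8, 0), (2, 6, 0), (3, 2, 0), (5, 2, 1), (5, 5, 2)]


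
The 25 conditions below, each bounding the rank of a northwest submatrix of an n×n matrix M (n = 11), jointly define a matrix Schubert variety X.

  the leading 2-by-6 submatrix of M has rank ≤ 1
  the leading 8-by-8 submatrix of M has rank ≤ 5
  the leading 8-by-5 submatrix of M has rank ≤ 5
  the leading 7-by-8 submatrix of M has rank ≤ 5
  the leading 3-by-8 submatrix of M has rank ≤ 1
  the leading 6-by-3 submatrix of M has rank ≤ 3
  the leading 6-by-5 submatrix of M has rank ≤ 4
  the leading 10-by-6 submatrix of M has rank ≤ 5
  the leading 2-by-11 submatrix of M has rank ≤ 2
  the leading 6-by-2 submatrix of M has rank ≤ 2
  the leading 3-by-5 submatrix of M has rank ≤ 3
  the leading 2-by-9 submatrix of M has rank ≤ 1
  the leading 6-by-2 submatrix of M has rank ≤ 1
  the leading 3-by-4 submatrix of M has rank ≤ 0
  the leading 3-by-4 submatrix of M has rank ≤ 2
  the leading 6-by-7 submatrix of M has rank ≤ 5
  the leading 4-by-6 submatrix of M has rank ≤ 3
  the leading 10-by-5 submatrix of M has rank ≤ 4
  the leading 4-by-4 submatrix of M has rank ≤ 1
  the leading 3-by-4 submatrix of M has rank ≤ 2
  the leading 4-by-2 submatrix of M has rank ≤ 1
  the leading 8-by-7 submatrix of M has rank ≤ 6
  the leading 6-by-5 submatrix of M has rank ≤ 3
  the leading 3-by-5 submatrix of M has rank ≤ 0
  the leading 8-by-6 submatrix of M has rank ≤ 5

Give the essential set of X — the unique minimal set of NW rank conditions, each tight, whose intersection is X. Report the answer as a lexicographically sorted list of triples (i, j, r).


Rank table r_w(11×11) implied by the 25 constraints:

  0 | 0 | 0 | 0 | 0 | 1 | 1 | 1 | 1 | 1 | 1
  0 | 0 | 0 | 0 | 0 | 1 | 1 | 1 | 1 | 2 | 2
  0 | 0 | 0 | 0 | 0 | 1 | 1 | 1 | 2 | 3 | 3
  1 | 1 | 1 | 1 | 1 | 2 | 2 | 2 | 3 | 4 | 4
  1 | 1 | 2 | 2 | 2 | 3 | 3 | 3 | 4 | 5 | 5
  1 | 1 | 2 | 3 | 3 | 4 | 4 | 4 | 5 | 6 | 6
  1 | 2 | 3 | 4 | 4 | 5 | 5 | 5 | 6 | 7 | 7
  1 | 2 | 3 | 4 | 4 | 5 | 5 | 5 | 6 | 7 | 8
  1 | 2 | 3 | 4 | 4 | 5 | 6 | 6 | 7 | 8 | 9
  1 | 2 | 3 | 4 | 4 | 5 | 6 | 7 | 8 | 9 | 10
  1 | 2 | 3 | 4 | 5 | 6 | 7 | 8 | 9 | 10 | 11

giving w = (6, 10, 9, 1, 3, 4, 2, 11, 7, 8, 5) via Δ²R.

D(w) has 27 cells with 6 SE-corners; essential set:

[(2, 9, 1), (3, 5, 0), (3, 8, 1), (6, 2, 1), (8, 8, 5), (10, 5, 4)]


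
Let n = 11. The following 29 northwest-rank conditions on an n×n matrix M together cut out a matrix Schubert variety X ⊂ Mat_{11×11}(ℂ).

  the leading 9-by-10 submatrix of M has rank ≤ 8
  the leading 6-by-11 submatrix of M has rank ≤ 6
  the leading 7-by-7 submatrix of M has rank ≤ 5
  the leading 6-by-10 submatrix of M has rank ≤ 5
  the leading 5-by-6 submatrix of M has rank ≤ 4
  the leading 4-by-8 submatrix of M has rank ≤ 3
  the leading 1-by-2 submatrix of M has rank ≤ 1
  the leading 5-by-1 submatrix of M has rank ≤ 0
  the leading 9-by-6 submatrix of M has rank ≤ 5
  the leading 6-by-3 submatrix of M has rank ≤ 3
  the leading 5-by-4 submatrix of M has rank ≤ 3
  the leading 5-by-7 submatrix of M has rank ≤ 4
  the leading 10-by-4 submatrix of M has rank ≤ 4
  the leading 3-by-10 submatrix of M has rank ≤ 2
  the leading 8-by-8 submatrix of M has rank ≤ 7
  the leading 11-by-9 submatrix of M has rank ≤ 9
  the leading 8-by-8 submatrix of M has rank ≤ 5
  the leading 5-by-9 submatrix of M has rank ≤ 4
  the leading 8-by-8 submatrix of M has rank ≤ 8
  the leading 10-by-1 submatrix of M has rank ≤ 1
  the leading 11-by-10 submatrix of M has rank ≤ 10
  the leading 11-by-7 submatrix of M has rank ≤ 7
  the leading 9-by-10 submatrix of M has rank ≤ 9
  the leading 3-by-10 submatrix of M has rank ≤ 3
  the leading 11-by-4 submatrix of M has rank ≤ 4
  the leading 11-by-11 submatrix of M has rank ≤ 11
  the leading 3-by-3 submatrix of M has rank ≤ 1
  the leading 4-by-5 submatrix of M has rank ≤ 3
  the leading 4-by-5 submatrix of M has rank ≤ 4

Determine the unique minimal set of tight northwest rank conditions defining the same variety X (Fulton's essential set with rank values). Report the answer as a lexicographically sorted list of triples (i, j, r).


Reconstructing r_w from the 29 given conditions:

  row 1: 0, 1, 1, 1, 1, 1, 1, 1, 1, 1, 1
  row 2: 0, 1, 1, 2, 2, 2, 2, 2, 2, 2, 2
  row 3: 0, 1, 1, 2, 2, 2, 2, 2, 2, 2, 3
  row 4: 0, 1, 2, 3, 3, 3, 3, 3, 3, 3, 4
  row 5: 0, 1, 2, 3, 4, 4, 4, 4, 4, 4, 5
  row 6: 1, 2, 3, 4, 5, 5, 5, 5, 5, 5, 6
  row 7: 1, 2, 3, 4, 5, 5, 5, 5, 6, 6, 7
  row 8: 1, 2, 3, 4, 5, 5, 5, 5, 6, 7, 8
  row 9: 1, 2, 3, 4, 5, 5, 6, 6, 7, 8, 9
  row 10: 1, 2, 3, 4, 5, 6, 7, 7, 8, 9, 10
  row 11: 1, 2, 3, 4, 5, 6, 7, 8, 9, 10, 11

giving w = (2, 4, 11, 3, 5, 1, 9, 10, 7, 6, 8) via Δ²R.

ℓ(w)=20; the 5 essential cells (i,j,r):

[(3, 3, 1), (3, 10, 2), (5, 1, 0), (8, 8, 5), (9, 6, 5)]


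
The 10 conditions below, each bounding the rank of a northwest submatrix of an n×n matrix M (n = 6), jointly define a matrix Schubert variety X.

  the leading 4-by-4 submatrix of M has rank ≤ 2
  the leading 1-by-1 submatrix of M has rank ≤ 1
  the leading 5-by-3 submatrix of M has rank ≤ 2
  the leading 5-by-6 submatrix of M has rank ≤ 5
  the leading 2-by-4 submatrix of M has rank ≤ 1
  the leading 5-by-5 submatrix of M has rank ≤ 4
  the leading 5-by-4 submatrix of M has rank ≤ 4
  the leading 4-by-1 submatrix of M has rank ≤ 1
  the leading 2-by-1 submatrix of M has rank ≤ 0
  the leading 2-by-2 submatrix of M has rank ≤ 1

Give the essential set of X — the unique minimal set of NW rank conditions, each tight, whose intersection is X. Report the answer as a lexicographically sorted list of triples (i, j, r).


Rank table r_w(6×6) implied by the 10 constraints:

  R[1]: 0 | 1 | 1 | 1 | 1 | 1
  R[2]: 0 | 1 | 1 | 1 | 2 | 2
  R[3]: 1 | 2 | 2 | 2 | 3 | 3
  R[4]: 1 | 2 | 2 | 2 | 3 | 4
  R[5]: 1 | 2 | 2 | 3 | 4 | 5
  R[6]: 1 | 2 | 3 | 4 | 5 | 6

hence w(1..6) = (2, 5, 1, 6, 4, 3).

Rothe diagram D(w) (7 cells), 4 SE-corners (essential conditions):

[(2, 1, 0), (2, 4, 1), (4, 4, 2), (5, 3, 2)]


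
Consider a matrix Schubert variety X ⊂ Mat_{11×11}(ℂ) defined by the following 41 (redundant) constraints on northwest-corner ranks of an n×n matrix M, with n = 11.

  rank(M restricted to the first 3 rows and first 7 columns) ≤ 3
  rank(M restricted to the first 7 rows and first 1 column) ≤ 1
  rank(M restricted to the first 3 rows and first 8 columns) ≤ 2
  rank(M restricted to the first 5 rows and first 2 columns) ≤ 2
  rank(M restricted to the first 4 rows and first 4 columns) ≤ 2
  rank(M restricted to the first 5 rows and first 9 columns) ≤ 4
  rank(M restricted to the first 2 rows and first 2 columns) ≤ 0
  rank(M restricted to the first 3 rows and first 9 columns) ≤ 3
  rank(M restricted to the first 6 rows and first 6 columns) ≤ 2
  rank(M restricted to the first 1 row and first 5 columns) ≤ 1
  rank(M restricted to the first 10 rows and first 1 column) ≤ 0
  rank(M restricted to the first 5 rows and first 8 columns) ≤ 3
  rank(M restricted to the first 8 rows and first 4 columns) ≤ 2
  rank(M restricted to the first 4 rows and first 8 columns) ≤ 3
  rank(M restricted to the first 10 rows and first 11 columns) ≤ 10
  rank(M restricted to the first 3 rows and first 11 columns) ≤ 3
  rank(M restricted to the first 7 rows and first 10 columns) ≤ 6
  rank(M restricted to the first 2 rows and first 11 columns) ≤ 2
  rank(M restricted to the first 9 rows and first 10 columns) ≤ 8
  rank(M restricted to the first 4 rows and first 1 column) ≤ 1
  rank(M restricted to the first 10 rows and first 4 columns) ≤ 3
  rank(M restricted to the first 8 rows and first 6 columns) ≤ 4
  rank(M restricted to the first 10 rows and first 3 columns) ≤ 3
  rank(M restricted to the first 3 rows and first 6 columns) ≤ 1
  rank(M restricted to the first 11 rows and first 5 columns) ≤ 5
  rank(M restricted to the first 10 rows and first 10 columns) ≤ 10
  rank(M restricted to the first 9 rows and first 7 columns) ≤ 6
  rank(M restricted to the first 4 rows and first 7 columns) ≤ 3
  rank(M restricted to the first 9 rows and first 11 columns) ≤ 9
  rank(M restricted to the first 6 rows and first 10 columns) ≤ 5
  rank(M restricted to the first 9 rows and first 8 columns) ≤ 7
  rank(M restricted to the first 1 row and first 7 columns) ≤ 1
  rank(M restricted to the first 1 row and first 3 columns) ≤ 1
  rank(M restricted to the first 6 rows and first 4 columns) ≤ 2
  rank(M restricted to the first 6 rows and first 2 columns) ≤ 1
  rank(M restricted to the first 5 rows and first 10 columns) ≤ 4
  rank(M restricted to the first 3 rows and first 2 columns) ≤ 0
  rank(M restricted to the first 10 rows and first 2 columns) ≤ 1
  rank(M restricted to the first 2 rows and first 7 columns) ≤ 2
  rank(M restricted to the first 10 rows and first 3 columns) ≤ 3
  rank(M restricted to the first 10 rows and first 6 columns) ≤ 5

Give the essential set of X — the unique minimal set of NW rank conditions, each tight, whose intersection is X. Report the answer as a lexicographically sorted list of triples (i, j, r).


Reconstructing r_w from the 41 given conditions:

  i=1: 0 0 1 1 1 1 1 1 1 1 1
  i=2: 0 0 1 1 1 1 2 2 2 2 2
  i=3: 0 0 1 1 1 1 2 2 3 3 3
  i=4: 0 1 2 2 2 2 3 3 4 4 4
  i=5: 0 1 2 2 2 2 3 3 4 4 5
  i=6: 0 1 2 2 2 2 3 4 5 5 6
  i=7: 0 1 2 2 3 3 4 5 6 6 7
  i=8: 0 1 2 2 3 4 5 6 7 7 8
  i=9: 0 1 2 3 4 5 6 7 8 8 9
  i=10: 0 1 2 3 4 5 6 7 8 9 10
  i=11: 1 2 3 4 5 6 7 8 9 10 11

reading off 1-entries of Δ²R: w = (3, 7, 9, 2, 11, 8, 5, 6, 4, 10, 1).

D(w) has 30 cells with 8 SE-corners; essential set:

[(3, 2, 0), (3, 6, 1), (3, 8, 2), (5, 8, 3), (5, 10, 4), (6, 6, 2), (8, 4, 2), (10, 1, 0)]


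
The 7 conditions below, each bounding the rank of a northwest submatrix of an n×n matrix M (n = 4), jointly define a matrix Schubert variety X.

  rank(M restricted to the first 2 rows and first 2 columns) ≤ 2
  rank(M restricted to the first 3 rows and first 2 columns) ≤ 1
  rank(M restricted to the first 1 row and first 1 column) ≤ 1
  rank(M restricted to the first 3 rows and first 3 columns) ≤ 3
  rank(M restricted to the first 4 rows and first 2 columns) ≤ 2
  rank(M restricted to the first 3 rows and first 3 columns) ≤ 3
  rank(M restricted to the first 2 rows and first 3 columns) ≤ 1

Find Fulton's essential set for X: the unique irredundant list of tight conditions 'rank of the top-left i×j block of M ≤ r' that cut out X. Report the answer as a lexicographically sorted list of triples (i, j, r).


The tightest implied rank at each (i,j), from the 7 conditions:

  1 1 1 1
  1 1 1 2
  1 1 2 3
  1 2 3 4

the unique w with this rank table is (1, 4, 3, 2).

D(w) has 3 cells with 2 SE-corners; essential set:

[(2, 3, 1), (3, 2, 1)]


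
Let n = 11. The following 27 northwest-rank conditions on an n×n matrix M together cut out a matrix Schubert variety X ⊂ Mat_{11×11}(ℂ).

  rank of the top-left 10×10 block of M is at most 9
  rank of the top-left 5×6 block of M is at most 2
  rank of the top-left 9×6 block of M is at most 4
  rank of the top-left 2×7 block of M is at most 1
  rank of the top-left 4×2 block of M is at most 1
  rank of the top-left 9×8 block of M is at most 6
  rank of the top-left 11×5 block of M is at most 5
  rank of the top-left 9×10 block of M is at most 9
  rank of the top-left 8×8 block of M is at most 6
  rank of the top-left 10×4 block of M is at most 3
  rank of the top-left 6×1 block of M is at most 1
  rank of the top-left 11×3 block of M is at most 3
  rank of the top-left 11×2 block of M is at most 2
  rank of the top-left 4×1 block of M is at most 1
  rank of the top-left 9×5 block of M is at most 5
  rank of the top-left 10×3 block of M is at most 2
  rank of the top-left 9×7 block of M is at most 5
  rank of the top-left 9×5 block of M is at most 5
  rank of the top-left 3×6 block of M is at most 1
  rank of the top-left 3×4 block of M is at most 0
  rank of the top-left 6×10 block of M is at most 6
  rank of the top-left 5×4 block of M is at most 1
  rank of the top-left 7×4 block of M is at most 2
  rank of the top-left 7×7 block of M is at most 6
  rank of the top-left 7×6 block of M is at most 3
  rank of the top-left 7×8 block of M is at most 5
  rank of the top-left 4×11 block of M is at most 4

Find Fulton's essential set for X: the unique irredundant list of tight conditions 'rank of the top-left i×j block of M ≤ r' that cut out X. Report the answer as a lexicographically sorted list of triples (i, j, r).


Reconstructing r_w from the 27 given conditions:

  row 1: 0  0  0  0  1  1  1  1  1  1  1
  row 2: 0  0  0  0  1  1  1  2  2  2  2
  row 3: 0  0  0  0  1  1  2  3  3  3  3
  row 4: 1  1  1  1  2  2  3  4  4  4  4
  row 5: 1  1  1  1  2  2  3  4  5  5  5
  row 6: 1  2  2  2  3  3  4  5  6  6  6
  row 7: 1  2  2  2  3  3  4  5  6  7  7
  row 8: 1  2  2  3  4  4  5  6  7  8  8
  row 9: 1  2  2  3  4  4  5  6  7  8  9
  row 10: 1  2  2  3  4  5  6  7  8  9  10
  row 11: 1  2  3  4  5  6  7  8  9  10  11

reading off 1-entries of Δ²R: w = (5, 8, 7, 1, 9, 2, 10, 4, 11, 6, 3).

9 SE-corners of the 26-cell Rothe diagram give Ess(w):

[(2, 7, 1), (3, 4, 0), (3, 6, 1), (5, 4, 1), (5, 6, 2), (7, 4, 2), (7, 6, 3), (9, 6, 4), (10, 3, 2)]
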